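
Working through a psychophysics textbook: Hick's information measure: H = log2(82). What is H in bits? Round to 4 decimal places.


H = log2(n)
H = log2(82)
= 6.3576


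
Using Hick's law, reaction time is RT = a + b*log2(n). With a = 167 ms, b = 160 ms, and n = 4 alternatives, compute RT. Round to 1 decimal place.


RT = 167 + 160 * log2(4)
log2(4) = 2.0
RT = 167 + 160 * 2.0
= 167 + 320.0
= 487.0 ms


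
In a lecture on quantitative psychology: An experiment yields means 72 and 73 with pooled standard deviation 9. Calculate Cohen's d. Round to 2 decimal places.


Cohen's d = (M1 - M2) / S_pooled
= (72 - 73) / 9
= -1 / 9
= -0.11


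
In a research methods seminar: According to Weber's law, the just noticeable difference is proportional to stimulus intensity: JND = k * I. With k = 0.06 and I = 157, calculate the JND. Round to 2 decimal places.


JND = k * I
JND = 0.06 * 157
= 9.42


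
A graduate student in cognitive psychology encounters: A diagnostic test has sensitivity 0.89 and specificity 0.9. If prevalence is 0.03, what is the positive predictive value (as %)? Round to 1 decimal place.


PPV = (sens * prev) / (sens * prev + (1-spec) * (1-prev))
Numerator = 0.89 * 0.03 = 0.0267
P(positive and no disease) = (1 - spec) * (1 - prev) = (1 - 0.9) * (1 - 0.03) = 0.097
Denominator = 0.0267 + 0.097 = 0.1237
PPV = 0.0267 / 0.1237 = 0.215845
As percentage = 21.6


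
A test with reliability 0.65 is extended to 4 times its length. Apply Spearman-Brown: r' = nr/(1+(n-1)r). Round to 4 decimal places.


r_new = n*r / (1 + (n-1)*r)
Numerator = 4 * 0.65 = 2.6
Denominator = 1 + 3 * 0.65 = 2.95
r_new = 2.6 / 2.95
= 0.8814


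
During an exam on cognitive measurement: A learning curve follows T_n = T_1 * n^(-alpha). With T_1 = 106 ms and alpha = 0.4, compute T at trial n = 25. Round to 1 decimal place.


T_n = 106 * 25^(-0.4)
25^(-0.4) = 0.275946
T_n = 106 * 0.275946
= 29.3 ms


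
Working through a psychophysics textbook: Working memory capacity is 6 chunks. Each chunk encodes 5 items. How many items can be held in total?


Total items = chunks * items_per_chunk
= 6 * 5
= 30


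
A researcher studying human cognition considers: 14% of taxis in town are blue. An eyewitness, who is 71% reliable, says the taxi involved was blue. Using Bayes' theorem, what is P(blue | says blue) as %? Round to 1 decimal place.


P(blue | says blue) = P(says blue | blue)*P(blue) / [P(says blue | blue)*P(blue) + P(says blue | not blue)*P(not blue)]
Numerator = 0.71 * 0.14 = 0.0994
False identification = 0.29 * 0.86 = 0.2494
P = 0.0994 / (0.0994 + 0.2494)
= 0.0994 / 0.3488
As percentage = 28.5


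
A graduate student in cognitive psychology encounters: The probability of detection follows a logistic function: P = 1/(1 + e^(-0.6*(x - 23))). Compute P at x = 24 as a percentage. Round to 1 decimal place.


P(x) = 1/(1 + e^(-0.6*(24 - 23)))
Exponent = -0.6 * 1 = -0.6
e^(-0.6) = 0.548812
P = 1/(1 + 0.548812) = 0.645656
Percentage = 64.6


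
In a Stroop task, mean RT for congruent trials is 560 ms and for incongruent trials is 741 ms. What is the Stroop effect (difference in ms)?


Stroop effect = RT(incongruent) - RT(congruent)
= 741 - 560
= 181 ms


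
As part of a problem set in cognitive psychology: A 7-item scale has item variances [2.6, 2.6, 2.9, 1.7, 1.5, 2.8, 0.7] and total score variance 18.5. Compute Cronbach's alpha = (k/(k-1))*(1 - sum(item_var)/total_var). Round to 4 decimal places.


alpha = (k/(k-1)) * (1 - sum(s_i^2)/s_total^2)
sum(item variances) = 14.8
k/(k-1) = 7/6 = 1.166667
1 - 14.8/18.5 = 1 - 0.8 = 0.2
alpha = 1.166667 * 0.2
= 0.2333


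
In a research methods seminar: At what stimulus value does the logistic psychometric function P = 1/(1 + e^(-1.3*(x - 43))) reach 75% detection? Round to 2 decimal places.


At P = 0.75: 0.75 = 1/(1 + e^(-k*(x-x0)))
Solving: e^(-k*(x-x0)) = 1/3
x = x0 + ln(3)/k
ln(3) = 1.0986
x = 43 + 1.0986/1.3
= 43 + 0.8451
= 43.85


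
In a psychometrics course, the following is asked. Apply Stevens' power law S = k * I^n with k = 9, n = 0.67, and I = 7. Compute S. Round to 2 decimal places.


S = 9 * 7^0.67
7^0.67 = 3.6831
S = 9 * 3.6831
= 33.15


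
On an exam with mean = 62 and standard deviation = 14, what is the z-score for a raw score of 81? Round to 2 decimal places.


z = (X - mu) / sigma
= (81 - 62) / 14
= 19 / 14
= 1.36


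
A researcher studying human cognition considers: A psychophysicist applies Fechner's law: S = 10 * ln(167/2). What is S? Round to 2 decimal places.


S = 10 * ln(167/2)
I/I0 = 83.5
ln(83.5) = 4.4248
S = 10 * 4.4248
= 44.25


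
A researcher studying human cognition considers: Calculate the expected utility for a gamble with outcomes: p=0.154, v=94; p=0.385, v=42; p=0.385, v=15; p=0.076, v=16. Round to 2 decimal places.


EU = sum(p_i * v_i)
0.154 * 94 = 14.476
0.385 * 42 = 16.17
0.385 * 15 = 5.775
0.076 * 16 = 1.216
EU = 14.476 + 16.17 + 5.775 + 1.216
= 37.64


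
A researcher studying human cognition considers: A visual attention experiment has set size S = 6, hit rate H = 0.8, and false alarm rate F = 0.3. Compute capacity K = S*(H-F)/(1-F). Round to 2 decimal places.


K = S * (H - F) / (1 - F)
H - F = 0.5
1 - F = 0.7
K = 6 * 0.5 / 0.7
= 4.29


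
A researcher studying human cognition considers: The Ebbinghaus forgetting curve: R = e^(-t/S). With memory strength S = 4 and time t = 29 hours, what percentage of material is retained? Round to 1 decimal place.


R = e^(-t/S)
-t/S = -29/4 = -7.25
R = e^(-7.25) = 0.00071
Percentage = 0.00071 * 100
= 0.1


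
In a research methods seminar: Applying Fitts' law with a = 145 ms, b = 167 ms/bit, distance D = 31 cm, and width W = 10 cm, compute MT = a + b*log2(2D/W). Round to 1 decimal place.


MT = 145 + 167 * log2(2*31/10)
2D/W = 6.2
log2(6.2) = 2.6323
MT = 145 + 167 * 2.6323
= 584.6 ms


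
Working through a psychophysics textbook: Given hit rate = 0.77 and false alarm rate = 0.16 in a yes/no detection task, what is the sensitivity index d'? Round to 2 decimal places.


d' = z(HR) - z(FAR)
z(0.77) = 0.7388
z(0.16) = -0.9945
d' = 0.7388 - -0.9945
= 1.73


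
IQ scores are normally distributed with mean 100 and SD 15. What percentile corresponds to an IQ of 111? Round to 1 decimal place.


z = (IQ - mean) / SD
z = (111 - 100) / 15 = 0.7333
Percentile = Phi(0.7333) * 100
Phi(0.7333) = 0.768312
= 76.8


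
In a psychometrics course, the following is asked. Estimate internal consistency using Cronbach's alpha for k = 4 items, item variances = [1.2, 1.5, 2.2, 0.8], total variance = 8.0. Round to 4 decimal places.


alpha = (k/(k-1)) * (1 - sum(s_i^2)/s_total^2)
sum(item variances) = 5.7
k/(k-1) = 4/3 = 1.333333
1 - 5.7/8.0 = 1 - 0.7125 = 0.2875
alpha = 1.333333 * 0.2875
= 0.3833


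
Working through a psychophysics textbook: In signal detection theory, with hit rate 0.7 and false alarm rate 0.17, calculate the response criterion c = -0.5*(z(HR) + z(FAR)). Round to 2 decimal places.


c = -0.5 * (z(HR) + z(FAR))
z(0.7) = 0.5244
z(0.17) = -0.9542
c = -0.5 * (0.5244 + -0.9542)
= -0.5 * -0.4298
= 0.21


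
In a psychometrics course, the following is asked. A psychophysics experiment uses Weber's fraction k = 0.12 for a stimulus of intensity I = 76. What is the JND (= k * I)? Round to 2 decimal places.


JND = k * I
JND = 0.12 * 76
= 9.12


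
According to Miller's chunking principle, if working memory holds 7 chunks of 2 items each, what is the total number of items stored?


Total items = chunks * items_per_chunk
= 7 * 2
= 14


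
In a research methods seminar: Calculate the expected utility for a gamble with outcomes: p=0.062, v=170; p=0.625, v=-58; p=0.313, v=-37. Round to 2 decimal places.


EU = sum(p_i * v_i)
0.062 * 170 = 10.54
0.625 * -58 = -36.25
0.313 * -37 = -11.581
EU = 10.54 + -36.25 + -11.581
= -37.29


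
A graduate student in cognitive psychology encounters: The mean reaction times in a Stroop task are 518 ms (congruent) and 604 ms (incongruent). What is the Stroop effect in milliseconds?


Stroop effect = RT(incongruent) - RT(congruent)
= 604 - 518
= 86 ms


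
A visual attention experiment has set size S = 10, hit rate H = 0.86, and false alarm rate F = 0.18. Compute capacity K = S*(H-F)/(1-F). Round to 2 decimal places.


K = S * (H - F) / (1 - F)
H - F = 0.68
1 - F = 0.82
K = 10 * 0.68 / 0.82
= 8.29


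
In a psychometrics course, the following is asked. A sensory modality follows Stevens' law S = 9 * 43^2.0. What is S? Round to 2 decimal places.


S = 9 * 43^2.0
43^2.0 = 1849.0
S = 9 * 1849.0
= 16641.00


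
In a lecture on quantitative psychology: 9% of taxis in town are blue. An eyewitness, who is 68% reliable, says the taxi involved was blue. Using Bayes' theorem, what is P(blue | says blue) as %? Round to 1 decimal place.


P(blue | says blue) = P(says blue | blue)*P(blue) / [P(says blue | blue)*P(blue) + P(says blue | not blue)*P(not blue)]
Numerator = 0.68 * 0.09 = 0.0612
False identification = 0.32 * 0.91 = 0.2912
P = 0.0612 / (0.0612 + 0.2912)
= 0.0612 / 0.3524
As percentage = 17.4


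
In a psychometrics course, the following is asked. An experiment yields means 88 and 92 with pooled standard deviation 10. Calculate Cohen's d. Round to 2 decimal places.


Cohen's d = (M1 - M2) / S_pooled
= (88 - 92) / 10
= -4 / 10
= -0.40


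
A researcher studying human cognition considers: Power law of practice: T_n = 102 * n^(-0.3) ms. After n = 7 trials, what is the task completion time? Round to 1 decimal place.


T_n = 102 * 7^(-0.3)
7^(-0.3) = 0.55779
T_n = 102 * 0.55779
= 56.9 ms


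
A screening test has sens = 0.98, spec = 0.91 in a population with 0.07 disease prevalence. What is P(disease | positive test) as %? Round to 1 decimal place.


PPV = (sens * prev) / (sens * prev + (1-spec) * (1-prev))
Numerator = 0.98 * 0.07 = 0.0686
P(positive and no disease) = (1 - spec) * (1 - prev) = (1 - 0.91) * (1 - 0.07) = 0.0837
Denominator = 0.0686 + 0.0837 = 0.1523
PPV = 0.0686 / 0.1523 = 0.450427
As percentage = 45.0


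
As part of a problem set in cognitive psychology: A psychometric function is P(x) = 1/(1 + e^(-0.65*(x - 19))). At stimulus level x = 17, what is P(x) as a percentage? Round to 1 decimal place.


P(x) = 1/(1 + e^(-0.65*(17 - 19)))
Exponent = -0.65 * -2 = 1.3
e^(1.3) = 3.669297
P = 1/(1 + 3.669297) = 0.214165
Percentage = 21.4


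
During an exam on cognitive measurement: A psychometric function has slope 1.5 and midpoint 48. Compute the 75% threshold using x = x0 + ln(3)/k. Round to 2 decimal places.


At P = 0.75: 0.75 = 1/(1 + e^(-k*(x-x0)))
Solving: e^(-k*(x-x0)) = 1/3
x = x0 + ln(3)/k
ln(3) = 1.0986
x = 48 + 1.0986/1.5
= 48 + 0.7324
= 48.73


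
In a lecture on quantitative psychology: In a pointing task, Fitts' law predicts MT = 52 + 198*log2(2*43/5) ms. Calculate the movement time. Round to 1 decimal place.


MT = 52 + 198 * log2(2*43/5)
2D/W = 17.2
log2(17.2) = 4.1043
MT = 52 + 198 * 4.1043
= 864.7 ms


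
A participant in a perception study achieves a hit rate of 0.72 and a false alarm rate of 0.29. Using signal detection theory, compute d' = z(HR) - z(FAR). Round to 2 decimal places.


d' = z(HR) - z(FAR)
z(0.72) = 0.5828
z(0.29) = -0.5534
d' = 0.5828 - -0.5534
= 1.14


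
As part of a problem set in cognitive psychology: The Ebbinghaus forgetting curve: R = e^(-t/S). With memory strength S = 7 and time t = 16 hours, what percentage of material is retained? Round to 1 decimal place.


R = e^(-t/S)
-t/S = -16/7 = -2.285714
R = e^(-2.285714) = 0.101701
Percentage = 0.101701 * 100
= 10.2


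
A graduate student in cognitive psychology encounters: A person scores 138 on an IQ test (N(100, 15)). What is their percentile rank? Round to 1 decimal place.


z = (IQ - mean) / SD
z = (138 - 100) / 15 = 2.5333
Percentile = Phi(2.5333) * 100
Phi(2.5333) = 0.99435
= 99.4


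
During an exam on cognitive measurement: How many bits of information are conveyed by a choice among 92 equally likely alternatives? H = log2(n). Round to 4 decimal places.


H = log2(n)
H = log2(92)
= 6.5236


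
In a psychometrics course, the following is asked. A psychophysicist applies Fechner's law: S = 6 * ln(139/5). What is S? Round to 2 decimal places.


S = 6 * ln(139/5)
I/I0 = 27.8
ln(27.8) = 3.325
S = 6 * 3.325
= 19.95


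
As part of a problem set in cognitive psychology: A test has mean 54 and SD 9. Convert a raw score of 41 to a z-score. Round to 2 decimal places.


z = (X - mu) / sigma
= (41 - 54) / 9
= -13 / 9
= -1.44


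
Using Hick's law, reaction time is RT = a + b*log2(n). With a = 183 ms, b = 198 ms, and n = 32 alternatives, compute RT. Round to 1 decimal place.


RT = 183 + 198 * log2(32)
log2(32) = 5.0
RT = 183 + 198 * 5.0
= 183 + 990.0
= 1173.0 ms


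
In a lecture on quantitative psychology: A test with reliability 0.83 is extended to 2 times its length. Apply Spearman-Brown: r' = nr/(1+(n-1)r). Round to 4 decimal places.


r_new = n*r / (1 + (n-1)*r)
Numerator = 2 * 0.83 = 1.66
Denominator = 1 + 1 * 0.83 = 1.83
r_new = 1.66 / 1.83
= 0.9071


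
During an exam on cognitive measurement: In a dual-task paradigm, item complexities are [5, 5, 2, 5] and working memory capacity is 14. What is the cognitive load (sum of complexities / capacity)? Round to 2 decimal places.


Total complexity = 5 + 5 + 2 + 5 = 17
Load = total / capacity = 17 / 14
= 1.21


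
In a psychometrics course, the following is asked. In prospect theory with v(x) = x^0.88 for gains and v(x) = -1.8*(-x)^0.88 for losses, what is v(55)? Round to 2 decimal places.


Since x = 55 >= 0, use v(x) = x^0.88
55^0.88 = 34.0032
v(55) = 34.00


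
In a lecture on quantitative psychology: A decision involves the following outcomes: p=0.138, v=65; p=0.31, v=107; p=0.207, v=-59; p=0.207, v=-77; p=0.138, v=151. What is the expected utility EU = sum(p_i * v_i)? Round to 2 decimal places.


EU = sum(p_i * v_i)
0.138 * 65 = 8.97
0.31 * 107 = 33.17
0.207 * -59 = -12.213
0.207 * -77 = -15.939
0.138 * 151 = 20.838
EU = 8.97 + 33.17 + -12.213 + -15.939 + 20.838
= 34.83


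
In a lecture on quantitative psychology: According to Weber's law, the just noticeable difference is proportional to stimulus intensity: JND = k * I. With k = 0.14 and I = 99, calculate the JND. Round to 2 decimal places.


JND = k * I
JND = 0.14 * 99
= 13.86


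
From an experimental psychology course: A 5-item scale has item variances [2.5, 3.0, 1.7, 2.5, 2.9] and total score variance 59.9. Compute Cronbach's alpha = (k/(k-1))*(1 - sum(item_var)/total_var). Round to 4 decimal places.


alpha = (k/(k-1)) * (1 - sum(s_i^2)/s_total^2)
sum(item variances) = 12.6
k/(k-1) = 5/4 = 1.25
1 - 12.6/59.9 = 1 - 0.210351 = 0.789649
alpha = 1.25 * 0.789649
= 0.9871


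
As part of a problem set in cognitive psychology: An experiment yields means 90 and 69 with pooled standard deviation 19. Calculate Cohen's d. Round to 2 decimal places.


Cohen's d = (M1 - M2) / S_pooled
= (90 - 69) / 19
= 21 / 19
= 1.11


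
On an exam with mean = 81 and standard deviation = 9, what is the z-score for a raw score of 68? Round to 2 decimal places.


z = (X - mu) / sigma
= (68 - 81) / 9
= -13 / 9
= -1.44


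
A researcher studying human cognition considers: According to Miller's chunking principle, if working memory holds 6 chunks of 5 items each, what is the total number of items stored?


Total items = chunks * items_per_chunk
= 6 * 5
= 30


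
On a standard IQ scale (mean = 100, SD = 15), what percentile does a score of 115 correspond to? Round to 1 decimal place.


z = (IQ - mean) / SD
z = (115 - 100) / 15 = 1.0
Percentile = Phi(1.0) * 100
Phi(1.0) = 0.841345
= 84.1


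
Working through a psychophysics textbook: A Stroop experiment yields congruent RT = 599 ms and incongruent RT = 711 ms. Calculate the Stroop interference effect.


Stroop effect = RT(incongruent) - RT(congruent)
= 711 - 599
= 112 ms


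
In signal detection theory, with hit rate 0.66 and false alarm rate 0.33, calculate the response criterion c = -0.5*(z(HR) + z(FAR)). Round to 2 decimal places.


c = -0.5 * (z(HR) + z(FAR))
z(0.66) = 0.4125
z(0.33) = -0.4399
c = -0.5 * (0.4125 + -0.4399)
= -0.5 * -0.0274
= 0.01


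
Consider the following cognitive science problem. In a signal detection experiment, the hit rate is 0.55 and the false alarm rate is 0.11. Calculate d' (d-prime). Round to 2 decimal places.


d' = z(HR) - z(FAR)
z(0.55) = 0.1257
z(0.11) = -1.2265
d' = 0.1257 - -1.2265
= 1.35


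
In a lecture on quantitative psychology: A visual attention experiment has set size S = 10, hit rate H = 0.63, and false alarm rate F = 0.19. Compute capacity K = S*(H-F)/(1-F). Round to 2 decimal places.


K = S * (H - F) / (1 - F)
H - F = 0.44
1 - F = 0.81
K = 10 * 0.44 / 0.81
= 5.43


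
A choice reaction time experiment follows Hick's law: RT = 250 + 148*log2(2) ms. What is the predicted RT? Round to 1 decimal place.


RT = 250 + 148 * log2(2)
log2(2) = 1.0
RT = 250 + 148 * 1.0
= 250 + 148.0
= 398.0 ms


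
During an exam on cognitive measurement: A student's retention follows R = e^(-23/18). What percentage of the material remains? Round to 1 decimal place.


R = e^(-t/S)
-t/S = -23/18 = -1.277778
R = e^(-1.277778) = 0.278656
Percentage = 0.278656 * 100
= 27.9


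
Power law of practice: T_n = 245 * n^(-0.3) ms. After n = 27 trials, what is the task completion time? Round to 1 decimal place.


T_n = 245 * 27^(-0.3)
27^(-0.3) = 0.372041
T_n = 245 * 0.372041
= 91.2 ms


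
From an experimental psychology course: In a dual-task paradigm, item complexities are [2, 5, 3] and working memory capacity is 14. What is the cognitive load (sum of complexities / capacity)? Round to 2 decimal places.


Total complexity = 2 + 5 + 3 = 10
Load = total / capacity = 10 / 14
= 0.71


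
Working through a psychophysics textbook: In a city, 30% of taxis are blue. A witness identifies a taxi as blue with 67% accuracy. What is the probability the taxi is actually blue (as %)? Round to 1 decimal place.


P(blue | says blue) = P(says blue | blue)*P(blue) / [P(says blue | blue)*P(blue) + P(says blue | not blue)*P(not blue)]
Numerator = 0.67 * 0.3 = 0.201
False identification = 0.33 * 0.7 = 0.231
P = 0.201 / (0.201 + 0.231)
= 0.201 / 0.432
As percentage = 46.5


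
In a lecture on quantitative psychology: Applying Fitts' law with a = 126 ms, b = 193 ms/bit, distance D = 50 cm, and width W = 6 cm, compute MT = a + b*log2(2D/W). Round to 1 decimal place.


MT = 126 + 193 * log2(2*50/6)
2D/W = 16.666667
log2(16.666667) = 4.0589
MT = 126 + 193 * 4.0589
= 909.4 ms


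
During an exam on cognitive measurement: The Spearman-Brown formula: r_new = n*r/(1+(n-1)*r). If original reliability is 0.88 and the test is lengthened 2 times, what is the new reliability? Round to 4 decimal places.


r_new = n*r / (1 + (n-1)*r)
Numerator = 2 * 0.88 = 1.76
Denominator = 1 + 1 * 0.88 = 1.88
r_new = 1.76 / 1.88
= 0.9362


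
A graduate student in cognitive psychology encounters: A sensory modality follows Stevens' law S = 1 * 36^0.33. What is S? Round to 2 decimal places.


S = 1 * 36^0.33
36^0.33 = 3.2627
S = 1 * 3.2627
= 3.26


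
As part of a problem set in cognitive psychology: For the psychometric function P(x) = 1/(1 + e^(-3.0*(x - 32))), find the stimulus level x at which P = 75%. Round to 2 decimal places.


At P = 0.75: 0.75 = 1/(1 + e^(-k*(x-x0)))
Solving: e^(-k*(x-x0)) = 1/3
x = x0 + ln(3)/k
ln(3) = 1.0986
x = 32 + 1.0986/3.0
= 32 + 0.3662
= 32.37


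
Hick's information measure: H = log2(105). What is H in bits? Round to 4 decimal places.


H = log2(n)
H = log2(105)
= 6.7142


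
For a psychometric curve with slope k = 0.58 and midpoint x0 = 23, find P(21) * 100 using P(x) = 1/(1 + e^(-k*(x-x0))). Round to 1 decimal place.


P(x) = 1/(1 + e^(-0.58*(21 - 23)))
Exponent = -0.58 * -2 = 1.16
e^(1.16) = 3.189933
P = 1/(1 + 3.189933) = 0.238667
Percentage = 23.9


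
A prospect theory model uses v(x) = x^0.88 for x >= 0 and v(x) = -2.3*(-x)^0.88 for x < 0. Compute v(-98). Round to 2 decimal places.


Since x = -98 < 0, use v(x) = -lambda*(-x)^alpha
(-x) = 98
98^0.88 = 56.53
v(-98) = -2.3 * 56.53
= -130.02


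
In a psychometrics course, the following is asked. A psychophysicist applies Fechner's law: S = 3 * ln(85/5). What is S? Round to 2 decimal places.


S = 3 * ln(85/5)
I/I0 = 17.0
ln(17.0) = 2.8332
S = 3 * 2.8332
= 8.50


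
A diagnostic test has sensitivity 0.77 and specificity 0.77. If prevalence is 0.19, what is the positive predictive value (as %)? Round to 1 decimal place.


PPV = (sens * prev) / (sens * prev + (1-spec) * (1-prev))
Numerator = 0.77 * 0.19 = 0.1463
P(positive and no disease) = (1 - spec) * (1 - prev) = (1 - 0.77) * (1 - 0.19) = 0.1863
Denominator = 0.1463 + 0.1863 = 0.3326
PPV = 0.1463 / 0.3326 = 0.439868
As percentage = 44.0


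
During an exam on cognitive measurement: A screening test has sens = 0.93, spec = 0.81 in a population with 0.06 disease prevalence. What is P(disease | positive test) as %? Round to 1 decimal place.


PPV = (sens * prev) / (sens * prev + (1-spec) * (1-prev))
Numerator = 0.93 * 0.06 = 0.0558
P(positive and no disease) = (1 - spec) * (1 - prev) = (1 - 0.81) * (1 - 0.06) = 0.1786
Denominator = 0.0558 + 0.1786 = 0.2344
PPV = 0.0558 / 0.2344 = 0.238055
As percentage = 23.8


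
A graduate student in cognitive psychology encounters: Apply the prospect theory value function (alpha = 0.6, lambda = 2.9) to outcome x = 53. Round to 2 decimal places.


Since x = 53 >= 0, use v(x) = x^0.6
53^0.6 = 10.8284
v(53) = 10.83


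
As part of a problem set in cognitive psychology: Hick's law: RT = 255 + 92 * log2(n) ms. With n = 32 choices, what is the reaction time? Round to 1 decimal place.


RT = 255 + 92 * log2(32)
log2(32) = 5.0
RT = 255 + 92 * 5.0
= 255 + 460.0
= 715.0 ms


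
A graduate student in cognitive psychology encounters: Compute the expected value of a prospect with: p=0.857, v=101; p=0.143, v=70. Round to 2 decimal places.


EU = sum(p_i * v_i)
0.857 * 101 = 86.557
0.143 * 70 = 10.01
EU = 86.557 + 10.01
= 96.57


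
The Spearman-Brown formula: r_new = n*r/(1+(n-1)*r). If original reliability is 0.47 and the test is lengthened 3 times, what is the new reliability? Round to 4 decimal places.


r_new = n*r / (1 + (n-1)*r)
Numerator = 3 * 0.47 = 1.41
Denominator = 1 + 2 * 0.47 = 1.94
r_new = 1.41 / 1.94
= 0.7268


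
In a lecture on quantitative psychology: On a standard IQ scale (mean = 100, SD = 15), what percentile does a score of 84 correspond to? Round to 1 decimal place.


z = (IQ - mean) / SD
z = (84 - 100) / 15 = -1.0667
Percentile = Phi(-1.0667) * 100
Phi(-1.0667) = 0.143054
= 14.3


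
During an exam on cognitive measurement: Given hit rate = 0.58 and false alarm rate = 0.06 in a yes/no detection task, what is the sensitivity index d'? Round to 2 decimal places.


d' = z(HR) - z(FAR)
z(0.58) = 0.2019
z(0.06) = -1.5548
d' = 0.2019 - -1.5548
= 1.76


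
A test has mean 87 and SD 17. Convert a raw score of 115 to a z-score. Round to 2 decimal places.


z = (X - mu) / sigma
= (115 - 87) / 17
= 28 / 17
= 1.65


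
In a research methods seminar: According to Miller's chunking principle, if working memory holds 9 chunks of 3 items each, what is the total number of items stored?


Total items = chunks * items_per_chunk
= 9 * 3
= 27


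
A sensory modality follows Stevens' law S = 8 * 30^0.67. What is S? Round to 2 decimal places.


S = 8 * 30^0.67
30^0.67 = 9.765
S = 8 * 9.765
= 78.12


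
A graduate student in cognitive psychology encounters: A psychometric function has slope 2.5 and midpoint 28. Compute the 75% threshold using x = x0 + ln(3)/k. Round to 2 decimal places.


At P = 0.75: 0.75 = 1/(1 + e^(-k*(x-x0)))
Solving: e^(-k*(x-x0)) = 1/3
x = x0 + ln(3)/k
ln(3) = 1.0986
x = 28 + 1.0986/2.5
= 28 + 0.4394
= 28.44


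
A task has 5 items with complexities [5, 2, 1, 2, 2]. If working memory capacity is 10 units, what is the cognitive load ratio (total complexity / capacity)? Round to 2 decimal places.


Total complexity = 5 + 2 + 1 + 2 + 2 = 12
Load = total / capacity = 12 / 10
= 1.20


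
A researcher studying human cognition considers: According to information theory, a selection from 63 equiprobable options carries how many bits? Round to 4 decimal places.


H = log2(n)
H = log2(63)
= 5.9773


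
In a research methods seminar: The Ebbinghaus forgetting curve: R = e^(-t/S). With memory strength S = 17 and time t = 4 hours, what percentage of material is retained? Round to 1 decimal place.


R = e^(-t/S)
-t/S = -4/17 = -0.235294
R = e^(-0.235294) = 0.790338
Percentage = 0.790338 * 100
= 79.0


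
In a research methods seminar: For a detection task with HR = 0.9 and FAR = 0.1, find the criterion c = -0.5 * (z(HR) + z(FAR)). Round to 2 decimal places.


c = -0.5 * (z(HR) + z(FAR))
z(0.9) = 1.2816
z(0.1) = -1.2816
c = -0.5 * (1.2816 + -1.2816)
= -0.5 * 0.0
= 0.00


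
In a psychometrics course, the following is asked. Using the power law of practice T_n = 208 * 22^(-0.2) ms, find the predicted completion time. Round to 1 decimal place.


T_n = 208 * 22^(-0.2)
22^(-0.2) = 0.538909
T_n = 208 * 0.538909
= 112.1 ms


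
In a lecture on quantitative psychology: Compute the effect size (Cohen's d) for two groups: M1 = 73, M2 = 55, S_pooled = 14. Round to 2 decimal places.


Cohen's d = (M1 - M2) / S_pooled
= (73 - 55) / 14
= 18 / 14
= 1.29


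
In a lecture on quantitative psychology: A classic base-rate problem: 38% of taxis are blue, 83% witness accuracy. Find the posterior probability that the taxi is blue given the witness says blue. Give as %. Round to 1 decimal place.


P(blue | says blue) = P(says blue | blue)*P(blue) / [P(says blue | blue)*P(blue) + P(says blue | not blue)*P(not blue)]
Numerator = 0.83 * 0.38 = 0.3154
False identification = 0.17 * 0.62 = 0.1054
P = 0.3154 / (0.3154 + 0.1054)
= 0.3154 / 0.4208
As percentage = 75.0


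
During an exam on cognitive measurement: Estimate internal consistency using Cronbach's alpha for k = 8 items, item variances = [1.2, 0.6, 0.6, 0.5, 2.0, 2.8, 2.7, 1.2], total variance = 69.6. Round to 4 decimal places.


alpha = (k/(k-1)) * (1 - sum(s_i^2)/s_total^2)
sum(item variances) = 11.6
k/(k-1) = 8/7 = 1.142857
1 - 11.6/69.6 = 1 - 0.166667 = 0.833333
alpha = 1.142857 * 0.833333
= 0.9524


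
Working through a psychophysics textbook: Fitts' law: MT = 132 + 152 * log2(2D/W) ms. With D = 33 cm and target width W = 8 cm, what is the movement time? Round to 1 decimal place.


MT = 132 + 152 * log2(2*33/8)
2D/W = 8.25
log2(8.25) = 3.0444
MT = 132 + 152 * 3.0444
= 594.7 ms


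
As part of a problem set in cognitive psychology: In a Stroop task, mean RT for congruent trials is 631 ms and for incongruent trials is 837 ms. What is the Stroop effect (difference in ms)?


Stroop effect = RT(incongruent) - RT(congruent)
= 837 - 631
= 206 ms


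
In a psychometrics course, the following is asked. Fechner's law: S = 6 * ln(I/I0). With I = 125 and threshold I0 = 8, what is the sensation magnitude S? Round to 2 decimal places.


S = 6 * ln(125/8)
I/I0 = 15.625
ln(15.625) = 2.7489
S = 6 * 2.7489
= 16.49


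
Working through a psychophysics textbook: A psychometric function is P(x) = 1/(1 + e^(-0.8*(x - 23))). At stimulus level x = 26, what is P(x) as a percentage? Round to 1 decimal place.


P(x) = 1/(1 + e^(-0.8*(26 - 23)))
Exponent = -0.8 * 3 = -2.4
e^(-2.4) = 0.090718
P = 1/(1 + 0.090718) = 0.916827
Percentage = 91.7


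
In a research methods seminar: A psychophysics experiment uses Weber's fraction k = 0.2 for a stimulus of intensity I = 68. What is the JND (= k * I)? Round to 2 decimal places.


JND = k * I
JND = 0.2 * 68
= 13.60


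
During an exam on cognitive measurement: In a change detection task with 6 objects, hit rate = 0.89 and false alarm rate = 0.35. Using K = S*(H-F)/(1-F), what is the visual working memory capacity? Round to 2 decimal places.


K = S * (H - F) / (1 - F)
H - F = 0.54
1 - F = 0.65
K = 6 * 0.54 / 0.65
= 4.98


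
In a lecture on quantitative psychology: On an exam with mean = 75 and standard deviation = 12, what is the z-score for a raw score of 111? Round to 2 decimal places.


z = (X - mu) / sigma
= (111 - 75) / 12
= 36 / 12
= 3.00


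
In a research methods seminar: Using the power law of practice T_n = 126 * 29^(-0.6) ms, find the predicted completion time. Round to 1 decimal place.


T_n = 126 * 29^(-0.6)
29^(-0.6) = 0.132605
T_n = 126 * 0.132605
= 16.7 ms


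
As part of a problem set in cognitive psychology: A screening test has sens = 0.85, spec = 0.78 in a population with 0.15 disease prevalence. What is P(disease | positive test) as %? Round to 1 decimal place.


PPV = (sens * prev) / (sens * prev + (1-spec) * (1-prev))
Numerator = 0.85 * 0.15 = 0.1275
P(positive and no disease) = (1 - spec) * (1 - prev) = (1 - 0.78) * (1 - 0.15) = 0.187
Denominator = 0.1275 + 0.187 = 0.3145
PPV = 0.1275 / 0.3145 = 0.405405
As percentage = 40.5


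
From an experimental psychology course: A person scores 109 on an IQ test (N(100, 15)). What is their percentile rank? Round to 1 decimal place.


z = (IQ - mean) / SD
z = (109 - 100) / 15 = 0.6
Percentile = Phi(0.6) * 100
Phi(0.6) = 0.725747
= 72.6


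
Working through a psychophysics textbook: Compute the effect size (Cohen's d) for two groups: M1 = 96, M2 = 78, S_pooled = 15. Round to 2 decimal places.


Cohen's d = (M1 - M2) / S_pooled
= (96 - 78) / 15
= 18 / 15
= 1.20


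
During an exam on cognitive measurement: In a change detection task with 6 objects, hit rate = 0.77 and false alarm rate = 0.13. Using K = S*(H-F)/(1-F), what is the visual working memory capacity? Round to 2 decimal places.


K = S * (H - F) / (1 - F)
H - F = 0.64
1 - F = 0.87
K = 6 * 0.64 / 0.87
= 4.41


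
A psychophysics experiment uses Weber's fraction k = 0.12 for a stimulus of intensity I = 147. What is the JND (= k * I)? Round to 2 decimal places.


JND = k * I
JND = 0.12 * 147
= 17.64


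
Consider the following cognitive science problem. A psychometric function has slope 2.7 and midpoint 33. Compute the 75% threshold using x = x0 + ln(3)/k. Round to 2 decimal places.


At P = 0.75: 0.75 = 1/(1 + e^(-k*(x-x0)))
Solving: e^(-k*(x-x0)) = 1/3
x = x0 + ln(3)/k
ln(3) = 1.0986
x = 33 + 1.0986/2.7
= 33 + 0.4069
= 33.41


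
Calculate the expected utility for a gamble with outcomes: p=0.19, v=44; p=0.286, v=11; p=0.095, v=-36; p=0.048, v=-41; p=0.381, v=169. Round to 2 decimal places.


EU = sum(p_i * v_i)
0.19 * 44 = 8.36
0.286 * 11 = 3.146
0.095 * -36 = -3.42
0.048 * -41 = -1.968
0.381 * 169 = 64.389
EU = 8.36 + 3.146 + -3.42 + -1.968 + 64.389
= 70.51


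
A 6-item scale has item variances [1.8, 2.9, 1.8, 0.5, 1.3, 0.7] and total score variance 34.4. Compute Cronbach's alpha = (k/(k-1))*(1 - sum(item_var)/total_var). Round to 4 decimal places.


alpha = (k/(k-1)) * (1 - sum(s_i^2)/s_total^2)
sum(item variances) = 9.0
k/(k-1) = 6/5 = 1.2
1 - 9.0/34.4 = 1 - 0.261628 = 0.738372
alpha = 1.2 * 0.738372
= 0.8860


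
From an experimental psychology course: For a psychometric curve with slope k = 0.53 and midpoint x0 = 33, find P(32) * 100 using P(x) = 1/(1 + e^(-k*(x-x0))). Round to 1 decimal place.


P(x) = 1/(1 + e^(-0.53*(32 - 33)))
Exponent = -0.53 * -1 = 0.53
e^(0.53) = 1.698932
P = 1/(1 + 1.698932) = 0.370517
Percentage = 37.1


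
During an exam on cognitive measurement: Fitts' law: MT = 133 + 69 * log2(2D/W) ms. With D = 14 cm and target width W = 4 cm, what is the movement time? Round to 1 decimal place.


MT = 133 + 69 * log2(2*14/4)
2D/W = 7.0
log2(7.0) = 2.8074
MT = 133 + 69 * 2.8074
= 326.7 ms


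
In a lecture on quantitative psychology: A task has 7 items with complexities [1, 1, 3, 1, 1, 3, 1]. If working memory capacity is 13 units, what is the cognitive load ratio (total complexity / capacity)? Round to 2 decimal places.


Total complexity = 1 + 1 + 3 + 1 + 1 + 3 + 1 = 11
Load = total / capacity = 11 / 13
= 0.85


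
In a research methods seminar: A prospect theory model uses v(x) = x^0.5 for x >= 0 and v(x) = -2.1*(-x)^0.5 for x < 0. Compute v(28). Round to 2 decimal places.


Since x = 28 >= 0, use v(x) = x^0.5
28^0.5 = 5.2915
v(28) = 5.29


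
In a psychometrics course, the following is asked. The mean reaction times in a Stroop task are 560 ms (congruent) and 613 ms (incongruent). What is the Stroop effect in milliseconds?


Stroop effect = RT(incongruent) - RT(congruent)
= 613 - 560
= 53 ms


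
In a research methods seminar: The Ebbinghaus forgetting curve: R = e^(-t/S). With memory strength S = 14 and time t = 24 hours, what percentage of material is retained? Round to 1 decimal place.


R = e^(-t/S)
-t/S = -24/14 = -1.714286
R = e^(-1.714286) = 0.180092
Percentage = 0.180092 * 100
= 18.0


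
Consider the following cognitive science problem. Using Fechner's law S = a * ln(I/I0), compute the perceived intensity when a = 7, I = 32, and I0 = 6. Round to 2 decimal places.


S = 7 * ln(32/6)
I/I0 = 5.333333
ln(5.333333) = 1.674
S = 7 * 1.674
= 11.72


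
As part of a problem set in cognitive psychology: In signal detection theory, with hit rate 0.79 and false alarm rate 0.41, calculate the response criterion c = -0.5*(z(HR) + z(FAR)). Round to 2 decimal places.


c = -0.5 * (z(HR) + z(FAR))
z(0.79) = 0.8064
z(0.41) = -0.2275
c = -0.5 * (0.8064 + -0.2275)
= -0.5 * 0.5789
= -0.29


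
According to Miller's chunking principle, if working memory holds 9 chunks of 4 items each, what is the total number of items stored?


Total items = chunks * items_per_chunk
= 9 * 4
= 36


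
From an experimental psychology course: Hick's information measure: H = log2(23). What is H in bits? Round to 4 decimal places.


H = log2(n)
H = log2(23)
= 4.5236


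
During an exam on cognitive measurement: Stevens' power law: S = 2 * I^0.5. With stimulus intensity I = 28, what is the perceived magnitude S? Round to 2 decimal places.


S = 2 * 28^0.5
28^0.5 = 5.2915
S = 2 * 5.2915
= 10.58


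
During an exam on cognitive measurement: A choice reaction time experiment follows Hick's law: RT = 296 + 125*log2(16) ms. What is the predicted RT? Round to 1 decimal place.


RT = 296 + 125 * log2(16)
log2(16) = 4.0
RT = 296 + 125 * 4.0
= 296 + 500.0
= 796.0 ms


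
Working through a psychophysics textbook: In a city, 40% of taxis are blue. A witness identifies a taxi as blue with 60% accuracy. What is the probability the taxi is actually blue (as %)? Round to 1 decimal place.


P(blue | says blue) = P(says blue | blue)*P(blue) / [P(says blue | blue)*P(blue) + P(says blue | not blue)*P(not blue)]
Numerator = 0.6 * 0.4 = 0.24
False identification = 0.4 * 0.6 = 0.24
P = 0.24 / (0.24 + 0.24)
= 0.24 / 0.48
As percentage = 50.0


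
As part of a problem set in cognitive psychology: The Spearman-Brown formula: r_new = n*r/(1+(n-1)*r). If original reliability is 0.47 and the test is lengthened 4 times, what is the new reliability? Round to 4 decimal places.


r_new = n*r / (1 + (n-1)*r)
Numerator = 4 * 0.47 = 1.88
Denominator = 1 + 3 * 0.47 = 2.41
r_new = 1.88 / 2.41
= 0.7801


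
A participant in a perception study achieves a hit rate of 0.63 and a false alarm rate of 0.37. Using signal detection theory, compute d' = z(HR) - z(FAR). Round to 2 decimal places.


d' = z(HR) - z(FAR)
z(0.63) = 0.3319
z(0.37) = -0.3319
d' = 0.3319 - -0.3319
= 0.66


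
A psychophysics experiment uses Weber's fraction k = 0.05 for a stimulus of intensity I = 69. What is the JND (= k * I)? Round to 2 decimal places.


JND = k * I
JND = 0.05 * 69
= 3.45


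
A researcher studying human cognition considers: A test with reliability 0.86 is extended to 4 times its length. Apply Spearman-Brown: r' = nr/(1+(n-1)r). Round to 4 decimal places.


r_new = n*r / (1 + (n-1)*r)
Numerator = 4 * 0.86 = 3.44
Denominator = 1 + 3 * 0.86 = 3.58
r_new = 3.44 / 3.58
= 0.9609


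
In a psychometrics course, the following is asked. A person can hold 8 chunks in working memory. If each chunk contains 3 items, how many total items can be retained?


Total items = chunks * items_per_chunk
= 8 * 3
= 24


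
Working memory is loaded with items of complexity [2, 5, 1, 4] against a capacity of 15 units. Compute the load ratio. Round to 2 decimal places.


Total complexity = 2 + 5 + 1 + 4 = 12
Load = total / capacity = 12 / 15
= 0.80


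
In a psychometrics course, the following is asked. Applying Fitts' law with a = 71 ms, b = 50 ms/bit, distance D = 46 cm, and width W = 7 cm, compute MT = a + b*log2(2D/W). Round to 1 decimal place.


MT = 71 + 50 * log2(2*46/7)
2D/W = 13.142857
log2(13.142857) = 3.7162
MT = 71 + 50 * 3.7162
= 256.8 ms


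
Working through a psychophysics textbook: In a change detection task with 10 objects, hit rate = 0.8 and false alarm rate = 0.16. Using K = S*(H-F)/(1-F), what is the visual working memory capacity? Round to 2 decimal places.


K = S * (H - F) / (1 - F)
H - F = 0.64
1 - F = 0.84
K = 10 * 0.64 / 0.84
= 7.62


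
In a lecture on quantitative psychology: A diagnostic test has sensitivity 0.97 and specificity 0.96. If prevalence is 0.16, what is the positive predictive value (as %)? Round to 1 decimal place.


PPV = (sens * prev) / (sens * prev + (1-spec) * (1-prev))
Numerator = 0.97 * 0.16 = 0.1552
P(positive and no disease) = (1 - spec) * (1 - prev) = (1 - 0.96) * (1 - 0.16) = 0.0336
Denominator = 0.1552 + 0.0336 = 0.1888
PPV = 0.1552 / 0.1888 = 0.822034
As percentage = 82.2


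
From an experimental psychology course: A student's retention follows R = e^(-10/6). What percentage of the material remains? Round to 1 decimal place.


R = e^(-t/S)
-t/S = -10/6 = -1.666667
R = e^(-1.666667) = 0.188876
Percentage = 0.188876 * 100
= 18.9


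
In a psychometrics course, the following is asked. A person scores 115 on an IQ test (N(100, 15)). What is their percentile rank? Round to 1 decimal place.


z = (IQ - mean) / SD
z = (115 - 100) / 15 = 1.0
Percentile = Phi(1.0) * 100
Phi(1.0) = 0.841345
= 84.1


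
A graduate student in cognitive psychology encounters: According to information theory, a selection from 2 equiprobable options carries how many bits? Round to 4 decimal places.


H = log2(n)
H = log2(2)
= 1.0000


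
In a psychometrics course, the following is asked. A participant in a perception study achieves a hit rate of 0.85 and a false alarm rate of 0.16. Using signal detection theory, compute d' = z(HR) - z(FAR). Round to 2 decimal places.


d' = z(HR) - z(FAR)
z(0.85) = 1.0364
z(0.16) = -0.9945
d' = 1.0364 - -0.9945
= 2.03


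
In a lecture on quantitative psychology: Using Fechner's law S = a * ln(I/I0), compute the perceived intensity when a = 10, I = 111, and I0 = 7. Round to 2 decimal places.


S = 10 * ln(111/7)
I/I0 = 15.857143
ln(15.857143) = 2.7636
S = 10 * 2.7636
= 27.64


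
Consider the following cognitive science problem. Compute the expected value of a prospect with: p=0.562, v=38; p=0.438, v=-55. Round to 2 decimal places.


EU = sum(p_i * v_i)
0.562 * 38 = 21.356
0.438 * -55 = -24.09
EU = 21.356 + -24.09
= -2.73


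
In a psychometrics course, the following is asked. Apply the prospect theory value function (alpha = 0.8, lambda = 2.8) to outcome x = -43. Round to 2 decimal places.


Since x = -43 < 0, use v(x) = -lambda*(-x)^alpha
(-x) = 43
43^0.8 = 20.2663
v(-43) = -2.8 * 20.2663
= -56.75


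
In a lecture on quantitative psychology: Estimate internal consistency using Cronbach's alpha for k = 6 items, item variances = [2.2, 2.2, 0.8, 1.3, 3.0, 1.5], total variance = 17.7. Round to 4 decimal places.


alpha = (k/(k-1)) * (1 - sum(s_i^2)/s_total^2)
sum(item variances) = 11.0
k/(k-1) = 6/5 = 1.2
1 - 11.0/17.7 = 1 - 0.621469 = 0.378531
alpha = 1.2 * 0.378531
= 0.4542
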